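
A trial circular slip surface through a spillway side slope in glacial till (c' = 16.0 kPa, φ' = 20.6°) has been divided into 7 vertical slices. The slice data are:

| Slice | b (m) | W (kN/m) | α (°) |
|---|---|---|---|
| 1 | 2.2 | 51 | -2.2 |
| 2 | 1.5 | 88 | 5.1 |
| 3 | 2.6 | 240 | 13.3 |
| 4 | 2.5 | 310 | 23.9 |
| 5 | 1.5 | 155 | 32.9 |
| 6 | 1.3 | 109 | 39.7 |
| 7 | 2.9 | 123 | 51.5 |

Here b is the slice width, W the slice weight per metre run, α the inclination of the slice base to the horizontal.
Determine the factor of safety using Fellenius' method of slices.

FS = 1.45

Ordinary method of slices: FS = Σ[c'·Δl_i + (W_i cosα_i)·tanφ'] / Σ W_i sinα_i, with Δl_i = b_i / cosα_i.
Slice 1: Δl = 2.2/cos(-2.2°) = 2.202 m; N'_1 = 51·cos(-2.2°) = 51.0; c'Δl = 35.23; W sinα = -2.0
Slice 2: Δl = 1.5/cos5.1° = 1.506 m; N'_2 = 88·cos5.1° = 87.7; c'Δl = 24.10; W sinα = 7.8
Slice 3: Δl = 2.6/cos13.3° = 2.672 m; N'_3 = 240·cos13.3° = 233.6; c'Δl = 42.75; W sinα = 55.2
Slice 4: Δl = 2.5/cos23.9° = 2.734 m; N'_4 = 310·cos23.9° = 283.4; c'Δl = 43.75; W sinα = 125.6
Slice 5: Δl = 1.5/cos32.9° = 1.787 m; N'_5 = 155·cos32.9° = 130.1; c'Δl = 28.58; W sinα = 84.2
Slice 6: Δl = 1.3/cos39.7° = 1.690 m; N'_6 = 109·cos39.7° = 83.9; c'Δl = 27.03; W sinα = 69.6
Slice 7: Δl = 2.9/cos51.5° = 4.659 m; N'_7 = 123·cos51.5° = 76.6; c'Δl = 74.54; W sinα = 96.3
Σc'Δl = 276.0 kN/m; ΣN' = 946.2 kN/m; ΣW sinα = 436.7 kN/m
Resisting = 276.0 + 946.2·tan20.6° = 276.0 + 355.6 = 631.6 kN/m
FS = 631.6 / 436.7 = 1.446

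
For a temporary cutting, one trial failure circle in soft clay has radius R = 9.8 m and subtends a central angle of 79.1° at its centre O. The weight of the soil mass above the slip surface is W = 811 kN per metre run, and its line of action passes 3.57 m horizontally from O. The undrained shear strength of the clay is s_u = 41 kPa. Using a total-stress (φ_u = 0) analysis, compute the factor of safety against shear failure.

FS = 1.88

Taking moments about the centre O, the resisting moment is provided by the undrained shear strength acting along the arc:
Arc length L_a = R·θ = 9.8·(79.1°·π/180) = 9.8·1.3806 = 13.53 m
M_R = s_u·L_a·R = 41·13.53·9.8 = 5436.1 kN·m/m
M_D = W·d = 811·3.57 = 2895.3 kN·m/m
FS = M_R / M_D = 5436.1 / 2895.3 = 1.878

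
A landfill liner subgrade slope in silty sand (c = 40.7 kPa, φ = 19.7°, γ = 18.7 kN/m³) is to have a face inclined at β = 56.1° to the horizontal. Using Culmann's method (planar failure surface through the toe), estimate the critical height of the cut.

Culmann's analysis gives the critical failure plane at α_cr = (β + φ)/2 = (56.1 + 19.7)/2 = 37.9°, and the critical height
H_c = (4c/γ) · sinβ cosφ / [1 − cos(β − φ)]
    = (4·40.7/18.7) · sin56.1°·cos19.7° / [1 − cos(36.4°)]
    = 8.706 · 0.8300·0.9415 / [1 − 0.8049]
    = 8.706 · 0.7814 / 0.1951
    = 34.87 m

H_c = 34.87 m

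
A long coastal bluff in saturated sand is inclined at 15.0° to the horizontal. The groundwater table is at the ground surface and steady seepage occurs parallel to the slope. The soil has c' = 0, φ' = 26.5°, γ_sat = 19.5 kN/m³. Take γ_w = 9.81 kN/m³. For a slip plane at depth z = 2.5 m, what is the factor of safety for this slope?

With seepage parallel to the slope and the water table at the surface, the effective normal stress on the slip plane uses the buoyant unit weight γ' = γ_sat − γ_w while the driving shear stress uses γ_sat:
FS = [c' + γ' z cos²β tanφ'] / [γ_sat z sinβ cosβ]
(For c' = 0 this reduces to FS = (γ'/γ_sat)·tanφ'/tanβ.)
γ' = 19.5 − 9.81 = 9.69 kN/m³
Numerator = 0.0 + 9.69·2.5·cos²15.0°·tan26.5° = 0.0 + 9.69·2.5·0.9330·0.4986 = 11.269 kPa
Denominator = 19.5·2.5·sin15.0°·cos15.0° = 19.5·2.5·0.2588·0.9659 = 12.187 kPa
FS = 11.269 / 12.187 = 0.925

FS = 0.92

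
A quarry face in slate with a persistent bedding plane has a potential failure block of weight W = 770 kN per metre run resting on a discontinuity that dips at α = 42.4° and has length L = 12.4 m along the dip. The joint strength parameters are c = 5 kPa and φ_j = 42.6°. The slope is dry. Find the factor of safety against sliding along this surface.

Resolving the block weight along and normal to the plane and applying the Mohr–Coulomb strength on the joint:
N' = W cosα = 770·cos42.4° = 568.6 kN/m
Driving force T = W sinα = 770·sin42.4° = 519.2 kN/m
Resisting force R = c·L + N'·tanφ_j = 5·12.4 + 568.6·tan42.6° = 62.0 + 522.9 = 584.9 kN/m
FS = R / T = 584.9 / 519.2 = 1.126

FS = 1.13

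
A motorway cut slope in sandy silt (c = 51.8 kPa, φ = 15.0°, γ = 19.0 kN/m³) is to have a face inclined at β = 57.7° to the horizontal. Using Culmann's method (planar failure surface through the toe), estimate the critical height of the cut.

Culmann's analysis gives the critical failure plane at α_cr = (β + φ)/2 = (57.7 + 15.0)/2 = 36.4°, and the critical height
H_c = (4c/γ) · sinβ cosφ / [1 − cos(β − φ)]
    = (4·51.8/19.0) · sin57.7°·cos15.0° / [1 − cos(42.7°)]
    = 10.905 · 0.8453·0.9659 / [1 − 0.7349]
    = 10.905 · 0.8165 / 0.2651
    = 33.59 m

H_c = 33.59 m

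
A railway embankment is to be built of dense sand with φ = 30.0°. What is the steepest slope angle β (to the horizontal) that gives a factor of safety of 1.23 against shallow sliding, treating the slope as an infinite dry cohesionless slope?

For an infinite dry cohesionless slope FS = tanφ/tanβ, so tanβ = tanφ / FS.
tanβ = tan30.0° / 1.23 = 0.5774 / 1.23 = 0.4694
β = arctan(0.4694) = 25.14°

β = 25.1°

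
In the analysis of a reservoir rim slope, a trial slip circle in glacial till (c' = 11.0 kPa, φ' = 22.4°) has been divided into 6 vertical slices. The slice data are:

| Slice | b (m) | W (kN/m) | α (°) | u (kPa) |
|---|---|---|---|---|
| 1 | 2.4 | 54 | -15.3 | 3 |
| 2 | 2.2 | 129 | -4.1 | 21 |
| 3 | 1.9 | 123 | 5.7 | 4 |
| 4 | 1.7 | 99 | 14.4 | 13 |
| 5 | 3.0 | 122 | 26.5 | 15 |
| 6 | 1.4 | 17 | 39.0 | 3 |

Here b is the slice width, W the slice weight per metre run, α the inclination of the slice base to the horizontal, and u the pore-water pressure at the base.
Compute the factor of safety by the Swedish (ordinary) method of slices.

Ordinary method of slices: FS = Σ[c'·Δl_i + (W_i cosα_i − u_i·Δl_i)·tanφ'] / Σ W_i sinα_i, with Δl_i = b_i / cosα_i.
Slice 1: Δl = 2.4/cos(-15.3°) = 2.488 m; N'_1 = 54·cos(-15.3°) − 3·2.488 = 44.6; c'Δl = 27.37; W sinα = -14.2
Slice 2: Δl = 2.2/cos(-4.1°) = 2.206 m; N'_2 = 129·cos(-4.1°) − 21·2.206 = 82.4; c'Δl = 24.26; W sinα = -9.2
Slice 3: Δl = 1.9/cos5.7° = 1.909 m; N'_3 = 123·cos5.7° − 4·1.909 = 114.8; c'Δl = 21.00; W sinα = 12.2
Slice 4: Δl = 1.7/cos14.4° = 1.755 m; N'_4 = 99·cos14.4° − 13·1.755 = 73.1; c'Δl = 19.31; W sinα = 24.6
Slice 5: Δl = 3.0/cos26.5° = 3.352 m; N'_5 = 122·cos26.5° − 15·3.352 = 58.9; c'Δl = 36.87; W sinα = 54.4
Slice 6: Δl = 1.4/cos39.0° = 1.801 m; N'_6 = 17·cos39.0° − 3·1.801 = 7.8; c'Δl = 19.82; W sinα = 10.7
Σc'Δl = 148.6 kN/m; ΣN' = 381.5 kN/m; ΣW sinα = 78.5 kN/m
Resisting = 148.6 + 381.5·tan22.4° = 148.6 + 157.2 = 305.9 kN/m
FS = 305.9 / 78.5 = 3.897

FS = 3.90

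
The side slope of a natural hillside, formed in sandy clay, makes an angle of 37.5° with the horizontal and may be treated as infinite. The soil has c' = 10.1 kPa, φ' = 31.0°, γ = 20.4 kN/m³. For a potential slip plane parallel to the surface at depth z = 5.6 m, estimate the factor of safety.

For an infinite slope with a slip plane parallel to the surface (no pore pressure): FS = [c' + γz cos²β tanφ'] / [γz sinβ cosβ].
γz = 20.4·5.6 = 114.24 kN/m²
Numerator = 10.1 + 114.24·cos²37.5°·tan31.0° = 10.1 + 114.24·0.6294·0.6009 = 53.304 kPa
Denominator = 114.24·sin37.5°·cos37.5° = 114.24·0.6088·0.7934 = 55.174 kPa
FS = 53.304 / 55.174 = 0.966

FS = 0.97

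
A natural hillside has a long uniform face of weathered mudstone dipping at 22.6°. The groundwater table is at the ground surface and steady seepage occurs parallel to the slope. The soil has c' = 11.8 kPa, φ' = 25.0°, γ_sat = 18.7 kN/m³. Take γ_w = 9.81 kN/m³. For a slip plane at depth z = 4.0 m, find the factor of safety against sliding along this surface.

FS = 0.98

With seepage parallel to the slope and the water table at the surface, the effective normal stress on the slip plane uses the buoyant unit weight γ' = γ_sat − γ_w while the driving shear stress uses γ_sat:
FS = [c' + γ' z cos²β tanφ'] / [γ_sat z sinβ cosβ]
γ' = 18.7 − 9.81 = 8.89 kN/m³
Numerator = 11.8 + 8.89·4.0·cos²22.6°·tan25.0° = 11.8 + 8.89·4.0·0.8523·0.4663 = 25.933 kPa
Denominator = 18.7·4.0·sin22.6°·cos22.6° = 18.7·4.0·0.3843·0.9232 = 26.538 kPa
FS = 25.933 / 26.538 = 0.977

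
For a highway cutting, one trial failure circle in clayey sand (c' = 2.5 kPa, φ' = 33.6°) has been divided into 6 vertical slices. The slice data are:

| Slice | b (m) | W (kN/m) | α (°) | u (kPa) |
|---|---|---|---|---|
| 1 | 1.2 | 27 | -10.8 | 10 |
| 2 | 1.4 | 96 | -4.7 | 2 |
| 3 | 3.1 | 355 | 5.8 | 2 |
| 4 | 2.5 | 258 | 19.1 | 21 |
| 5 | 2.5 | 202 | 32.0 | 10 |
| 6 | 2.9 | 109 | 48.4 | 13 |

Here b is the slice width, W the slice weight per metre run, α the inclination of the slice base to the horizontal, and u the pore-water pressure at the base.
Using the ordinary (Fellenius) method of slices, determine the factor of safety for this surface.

FS = 1.93

Ordinary method of slices: FS = Σ[c'·Δl_i + (W_i cosα_i − u_i·Δl_i)·tanφ'] / Σ W_i sinα_i, with Δl_i = b_i / cosα_i.
Slice 1: Δl = 1.2/cos(-10.8°) = 1.222 m; N'_1 = 27·cos(-10.8°) − 10·1.222 = 14.3; c'Δl = 3.05; W sinα = -5.1
Slice 2: Δl = 1.4/cos(-4.7°) = 1.405 m; N'_2 = 96·cos(-4.7°) − 2·1.405 = 92.9; c'Δl = 3.51; W sinα = -7.9
Slice 3: Δl = 3.1/cos5.8° = 3.116 m; N'_3 = 355·cos5.8° − 2·3.116 = 347.0; c'Δl = 7.79; W sinα = 35.9
Slice 4: Δl = 2.5/cos19.1° = 2.646 m; N'_4 = 258·cos19.1° − 21·2.646 = 188.2; c'Δl = 6.61; W sinα = 84.4
Slice 5: Δl = 2.5/cos32.0° = 2.948 m; N'_5 = 202·cos32.0° − 10·2.948 = 141.8; c'Δl = 7.37; W sinα = 107.0
Slice 6: Δl = 2.9/cos48.4° = 4.368 m; N'_6 = 109·cos48.4° − 13·4.368 = 15.6; c'Δl = 10.92; W sinα = 81.5
Σc'Δl = 39.3 kN/m; ΣN' = 799.8 kN/m; ΣW sinα = 295.9 kN/m
Resisting = 39.3 + 799.8·tan33.6° = 39.3 + 531.4 = 570.6 kN/m
FS = 570.6 / 295.9 = 1.928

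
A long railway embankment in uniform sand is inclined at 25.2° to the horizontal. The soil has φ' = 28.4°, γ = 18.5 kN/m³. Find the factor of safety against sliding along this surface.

For a dry cohesionless infinite slope the factor of safety is FS = tanφ' / tanβ.
FS = tan28.4° / tan25.2° = 0.5407 / 0.4706 = 1.149

FS = 1.15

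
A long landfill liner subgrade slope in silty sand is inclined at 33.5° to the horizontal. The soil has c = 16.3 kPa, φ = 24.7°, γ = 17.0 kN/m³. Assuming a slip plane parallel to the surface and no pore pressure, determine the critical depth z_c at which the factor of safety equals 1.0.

Setting FS = 1.00 in FS = [c + γz cos²β tanφ] / [γz sinβ cosβ] and solving for z:
z = c / [γ cosβ (FS·sinβ − cosβ·tanφ)]
  = 16.3 / [17.0·cos33.5°·(1.00·sin33.5° − cos33.5°·tan24.7°)]
  = 16.3 / [17.0·0.8339·(1.00·0.5519 − 0.8339·0.4599)]
  = 16.3 / 2.3871 = 6.828 m

z_c = 6.83 m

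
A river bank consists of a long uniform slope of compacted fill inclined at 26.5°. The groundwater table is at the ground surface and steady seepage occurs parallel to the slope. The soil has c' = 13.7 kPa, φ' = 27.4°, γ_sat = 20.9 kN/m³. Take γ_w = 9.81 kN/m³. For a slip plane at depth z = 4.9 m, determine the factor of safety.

With seepage parallel to the slope and the water table at the surface, the effective normal stress on the slip plane uses the buoyant unit weight γ' = γ_sat − γ_w while the driving shear stress uses γ_sat:
FS = [c' + γ' z cos²β tanφ'] / [γ_sat z sinβ cosβ]
γ' = 20.9 − 9.81 = 11.09 kN/m³
Numerator = 13.7 + 11.09·4.9·cos²26.5°·tan27.4° = 13.7 + 11.09·4.9·0.8009·0.5184 = 36.260 kPa
Denominator = 20.9·4.9·sin26.5°·cos26.5° = 20.9·4.9·0.4462·0.8949 = 40.894 kPa
FS = 36.260 / 40.894 = 0.887

FS = 0.89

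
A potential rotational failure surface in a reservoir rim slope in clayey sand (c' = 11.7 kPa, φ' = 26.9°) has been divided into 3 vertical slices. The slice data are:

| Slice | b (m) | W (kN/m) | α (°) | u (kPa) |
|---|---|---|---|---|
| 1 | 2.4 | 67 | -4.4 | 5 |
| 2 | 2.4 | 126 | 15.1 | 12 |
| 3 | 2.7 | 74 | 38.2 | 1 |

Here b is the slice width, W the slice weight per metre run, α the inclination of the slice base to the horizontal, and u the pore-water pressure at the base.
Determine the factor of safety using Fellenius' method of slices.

FS = 2.72

Ordinary method of slices: FS = Σ[c'·Δl_i + (W_i cosα_i − u_i·Δl_i)·tanφ'] / Σ W_i sinα_i, with Δl_i = b_i / cosα_i.
Slice 1: Δl = 2.4/cos(-4.4°) = 2.407 m; N'_1 = 67·cos(-4.4°) − 5·2.407 = 54.8; c'Δl = 28.16; W sinα = -5.1
Slice 2: Δl = 2.4/cos15.1° = 2.486 m; N'_2 = 126·cos15.1° − 12·2.486 = 91.8; c'Δl = 29.08; W sinα = 32.8
Slice 3: Δl = 2.7/cos38.2° = 3.436 m; N'_3 = 74·cos38.2° − 1·3.436 = 54.7; c'Δl = 40.20; W sinα = 45.8
Σc'Δl = 97.4 kN/m; ΣN' = 201.3 kN/m; ΣW sinα = 73.4 kN/m
Resisting = 97.4 + 201.3·tan26.9° = 97.4 + 102.1 = 199.6 kN/m
FS = 199.6 / 73.4 = 2.717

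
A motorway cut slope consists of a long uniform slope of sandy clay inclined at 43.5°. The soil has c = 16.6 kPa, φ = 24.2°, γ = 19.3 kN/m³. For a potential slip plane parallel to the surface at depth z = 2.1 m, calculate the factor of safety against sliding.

FS = 1.29

For an infinite slope with a slip plane parallel to the surface (no pore pressure): FS = [c + γz cos²β tanφ] / [γz sinβ cosβ].
γz = 19.3·2.1 = 40.53 kN/m²
Numerator = 16.6 + 40.53·cos²43.5°·tan24.2° = 16.6 + 40.53·0.5262·0.4494 = 26.184 kPa
Denominator = 40.53·sin43.5°·cos43.5° = 40.53·0.6884·0.7254 = 20.237 kPa
FS = 26.184 / 20.237 = 1.294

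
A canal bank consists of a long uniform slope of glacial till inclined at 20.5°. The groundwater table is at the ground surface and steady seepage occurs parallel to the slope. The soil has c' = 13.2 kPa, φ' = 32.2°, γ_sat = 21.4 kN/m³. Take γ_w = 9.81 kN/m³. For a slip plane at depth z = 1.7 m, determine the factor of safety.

FS = 2.02

With seepage parallel to the slope and the water table at the surface, the effective normal stress on the slip plane uses the buoyant unit weight γ' = γ_sat − γ_w while the driving shear stress uses γ_sat:
FS = [c' + γ' z cos²β tanφ'] / [γ_sat z sinβ cosβ]
γ' = 21.4 − 9.81 = 11.59 kN/m³
Numerator = 13.2 + 11.59·1.7·cos²20.5°·tan32.2° = 13.2 + 11.59·1.7·0.8774·0.6297 = 24.086 kPa
Denominator = 21.4·1.7·sin20.5°·cos20.5° = 21.4·1.7·0.3502·0.9367 = 11.934 kPa
FS = 24.086 / 11.934 = 2.018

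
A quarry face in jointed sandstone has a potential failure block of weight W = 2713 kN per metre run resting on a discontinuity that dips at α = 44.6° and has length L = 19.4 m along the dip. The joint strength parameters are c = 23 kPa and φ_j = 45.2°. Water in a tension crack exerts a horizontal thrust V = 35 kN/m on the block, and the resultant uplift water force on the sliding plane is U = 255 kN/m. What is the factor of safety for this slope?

FS = 1.09

Resolving the block weight along and normal to the plane and applying the Mohr–Coulomb strength on the joint:
N' = W cosα − U − V sinα = 2713·cos44.6° − 255 − 35·sin44.6° = 1652.2 kN/m
Driving force T = W sinα + V cosα = 2713·sin44.6° + 35·cos44.6° = 1929.9 kN/m
Resisting force R = c·L + N'·tanφ_j = 23·19.4 + 1652.2·tan45.2° = 446.2 + 1663.7 = 2109.9 kN/m
FS = R / T = 2109.9 / 1929.9 = 1.093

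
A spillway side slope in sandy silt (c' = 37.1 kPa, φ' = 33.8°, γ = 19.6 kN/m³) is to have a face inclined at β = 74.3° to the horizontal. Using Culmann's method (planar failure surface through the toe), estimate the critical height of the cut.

Culmann's analysis gives the critical failure plane at α_cr = (β + φ')/2 = (74.3 + 33.8)/2 = 54.0°, and the critical height
H_c = (4c'/γ) · sinβ cosφ' / [1 − cos(β − φ')]
    = (4·37.1/19.6) · sin74.3°·cos33.8° / [1 − cos(40.5°)]
    = 7.571 · 0.9627·0.8310 / [1 − 0.7604]
    = 7.571 · 0.8000 / 0.2396
    = 25.28 m

H_c = 25.28 m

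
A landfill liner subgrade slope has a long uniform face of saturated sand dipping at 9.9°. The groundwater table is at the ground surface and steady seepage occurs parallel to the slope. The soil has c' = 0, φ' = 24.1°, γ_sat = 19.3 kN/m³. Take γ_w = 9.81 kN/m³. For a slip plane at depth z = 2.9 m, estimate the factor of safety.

FS = 1.26

With seepage parallel to the slope and the water table at the surface, the effective normal stress on the slip plane uses the buoyant unit weight γ' = γ_sat − γ_w while the driving shear stress uses γ_sat:
FS = [c' + γ' z cos²β tanφ'] / [γ_sat z sinβ cosβ]
(For c' = 0 this reduces to FS = (γ'/γ_sat)·tanφ'/tanβ.)
γ' = 19.3 − 9.81 = 9.49 kN/m³
Numerator = 0.0 + 9.49·2.9·cos²9.9°·tan24.1° = 0.0 + 9.49·2.9·0.9704·0.4473 = 11.947 kPa
Denominator = 19.3·2.9·sin9.9°·cos9.9° = 19.3·2.9·0.1719·0.9851 = 9.480 kPa
FS = 11.947 / 9.480 = 1.260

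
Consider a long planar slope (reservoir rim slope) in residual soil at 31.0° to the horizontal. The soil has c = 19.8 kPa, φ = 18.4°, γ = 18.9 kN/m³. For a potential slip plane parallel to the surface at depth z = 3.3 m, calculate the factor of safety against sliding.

For an infinite slope with a slip plane parallel to the surface (no pore pressure): FS = [c + γz cos²β tanφ] / [γz sinβ cosβ].
γz = 18.9·3.3 = 62.37 kN/m²
Numerator = 19.8 + 62.37·cos²31.0°·tan18.4° = 19.8 + 62.37·0.7347·0.3327 = 35.044 kPa
Denominator = 62.37·sin31.0°·cos31.0° = 62.37·0.5150·0.8572 = 27.535 kPa
FS = 35.044 / 27.535 = 1.273

FS = 1.27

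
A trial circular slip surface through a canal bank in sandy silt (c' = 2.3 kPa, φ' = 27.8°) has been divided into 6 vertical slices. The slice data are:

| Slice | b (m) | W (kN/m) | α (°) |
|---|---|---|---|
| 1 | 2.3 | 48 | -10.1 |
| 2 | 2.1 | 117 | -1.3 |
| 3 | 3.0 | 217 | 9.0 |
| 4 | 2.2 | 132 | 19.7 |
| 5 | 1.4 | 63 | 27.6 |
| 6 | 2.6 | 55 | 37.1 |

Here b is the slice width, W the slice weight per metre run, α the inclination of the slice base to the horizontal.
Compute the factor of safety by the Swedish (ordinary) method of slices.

FS = 2.71

Ordinary method of slices: FS = Σ[c'·Δl_i + (W_i cosα_i)·tanφ'] / Σ W_i sinα_i, with Δl_i = b_i / cosα_i.
Slice 1: Δl = 2.3/cos(-10.1°) = 2.336 m; N'_1 = 48·cos(-10.1°) = 47.3; c'Δl = 5.37; W sinα = -8.4
Slice 2: Δl = 2.1/cos(-1.3°) = 2.101 m; N'_2 = 117·cos(-1.3°) = 117.0; c'Δl = 4.83; W sinα = -2.7
Slice 3: Δl = 3.0/cos9.0° = 3.037 m; N'_3 = 217·cos9.0° = 214.3; c'Δl = 6.99; W sinα = 33.9
Slice 4: Δl = 2.2/cos19.7° = 2.337 m; N'_4 = 132·cos19.7° = 124.3; c'Δl = 5.37; W sinα = 44.5
Slice 5: Δl = 1.4/cos27.6° = 1.580 m; N'_5 = 63·cos27.6° = 55.8; c'Δl = 3.63; W sinα = 29.2
Slice 6: Δl = 2.6/cos37.1° = 3.260 m; N'_6 = 55·cos37.1° = 43.9; c'Δl = 7.50; W sinα = 33.2
Σc'Δl = 33.7 kN/m; ΣN' = 602.5 kN/m; ΣW sinα = 129.7 kN/m
Resisting = 33.7 + 602.5·tan27.8° = 33.7 + 317.7 = 351.4 kN/m
FS = 351.4 / 129.7 = 2.708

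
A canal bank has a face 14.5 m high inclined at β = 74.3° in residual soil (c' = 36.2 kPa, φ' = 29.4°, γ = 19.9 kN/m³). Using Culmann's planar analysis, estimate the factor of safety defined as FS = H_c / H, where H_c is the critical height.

FS = 1.44

H_c = (4c'/γ) · sinβ cosφ' / [1 − cos(β − φ')]
    = (4·36.2/19.9) · sin74.3°·cos29.4° / [1 − cos44.9°]
    = 7.276 · 0.8387 / 0.2917 = 20.92 m
FS = H_c / H = 20.92 / 14.5 = 1.443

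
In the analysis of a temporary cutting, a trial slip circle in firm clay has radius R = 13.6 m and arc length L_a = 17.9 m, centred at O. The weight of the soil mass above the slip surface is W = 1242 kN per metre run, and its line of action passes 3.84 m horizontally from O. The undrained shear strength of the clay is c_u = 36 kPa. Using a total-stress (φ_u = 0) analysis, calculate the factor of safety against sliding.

FS = 1.84

Taking moments about the centre O, the resisting moment is provided by the undrained shear strength acting along the arc:
M_R = c_u·L_a·R = 36·17.90·13.6 = 8763.8 kN·m/m
M_D = W·d = 1242·3.84 = 4769.3 kN·m/m
FS = M_R / M_D = 8763.8 / 4769.3 = 1.838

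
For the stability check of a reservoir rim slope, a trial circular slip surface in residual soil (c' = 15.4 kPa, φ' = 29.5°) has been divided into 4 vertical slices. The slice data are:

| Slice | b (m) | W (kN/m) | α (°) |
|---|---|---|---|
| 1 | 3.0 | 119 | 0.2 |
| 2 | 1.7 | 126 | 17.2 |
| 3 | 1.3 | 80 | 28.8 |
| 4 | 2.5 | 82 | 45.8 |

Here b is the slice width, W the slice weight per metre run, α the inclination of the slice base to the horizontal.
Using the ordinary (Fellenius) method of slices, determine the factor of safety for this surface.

FS = 2.66

Ordinary method of slices: FS = Σ[c'·Δl_i + (W_i cosα_i)·tanφ'] / Σ W_i sinα_i, with Δl_i = b_i / cosα_i.
Slice 1: Δl = 3.0/cos0.2° = 3.000 m; N'_1 = 119·cos0.2° = 119.0; c'Δl = 46.20; W sinα = 0.4
Slice 2: Δl = 1.7/cos17.2° = 1.780 m; N'_2 = 126·cos17.2° = 120.4; c'Δl = 27.41; W sinα = 37.3
Slice 3: Δl = 1.3/cos28.8° = 1.483 m; N'_3 = 80·cos28.8° = 70.1; c'Δl = 22.85; W sinα = 38.5
Slice 4: Δl = 2.5/cos45.8° = 3.586 m; N'_4 = 82·cos45.8° = 57.2; c'Δl = 55.22; W sinα = 58.8
Σc'Δl = 151.7 kN/m; ΣN' = 366.6 kN/m; ΣW sinα = 135.0 kN/m
Resisting = 151.7 + 366.6·tan29.5° = 151.7 + 207.4 = 359.1 kN/m
FS = 359.1 / 135.0 = 2.660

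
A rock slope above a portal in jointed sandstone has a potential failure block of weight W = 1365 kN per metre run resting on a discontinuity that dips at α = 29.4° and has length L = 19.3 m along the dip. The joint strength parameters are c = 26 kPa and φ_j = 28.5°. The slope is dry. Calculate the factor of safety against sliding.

Resolving the block weight along and normal to the plane and applying the Mohr–Coulomb strength on the joint:
N' = W cosα = 1365·cos29.4° = 1189.2 kN/m
Driving force T = W sinα = 1365·sin29.4° = 670.1 kN/m
Resisting force R = c·L + N'·tanφ_j = 26·19.3 + 1189.2·tan28.5° = 501.8 + 645.7 = 1147.5 kN/m
FS = R / T = 1147.5 / 670.1 = 1.712

FS = 1.71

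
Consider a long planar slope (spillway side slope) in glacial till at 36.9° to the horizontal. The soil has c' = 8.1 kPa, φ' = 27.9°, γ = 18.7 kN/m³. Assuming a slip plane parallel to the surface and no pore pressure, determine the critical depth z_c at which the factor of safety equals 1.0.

Setting FS = 1.00 in FS = [c' + γz cos²β tanφ'] / [γz sinβ cosβ] and solving for z:
z = c' / [γ cosβ (FS·sinβ − cosβ·tanφ')]
  = 8.1 / [18.7·cos36.9°·(1.00·sin36.9° − cos36.9°·tan27.9°)]
  = 8.1 / [18.7·0.7997·(1.00·0.6004 − 0.7997·0.5295)]
  = 8.1 / 2.6470 = 3.060 m

z_c = 3.06 m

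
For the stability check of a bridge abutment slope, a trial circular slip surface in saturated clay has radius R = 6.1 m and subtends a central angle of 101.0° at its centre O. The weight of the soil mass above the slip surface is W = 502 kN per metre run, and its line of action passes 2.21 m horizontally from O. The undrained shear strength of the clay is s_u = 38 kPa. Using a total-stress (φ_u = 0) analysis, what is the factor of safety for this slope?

FS = 2.25

Taking moments about the centre O, the resisting moment is provided by the undrained shear strength acting along the arc:
Arc length L_a = R·θ = 6.1·(101.0°·π/180) = 6.1·1.7628 = 10.75 m
M_R = s_u·L_a·R = 38·10.75·6.1 = 2492.5 kN·m/m
M_D = W·d = 502·2.21 = 1109.4 kN·m/m
FS = M_R / M_D = 2492.5 / 1109.4 = 2.247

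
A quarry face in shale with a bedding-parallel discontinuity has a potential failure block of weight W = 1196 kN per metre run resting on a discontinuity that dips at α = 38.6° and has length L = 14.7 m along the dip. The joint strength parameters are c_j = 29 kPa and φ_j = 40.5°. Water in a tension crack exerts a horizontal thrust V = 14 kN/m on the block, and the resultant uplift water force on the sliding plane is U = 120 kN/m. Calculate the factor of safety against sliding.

Resolving the block weight along and normal to the plane and applying the Mohr–Coulomb strength on the joint:
N' = W cosα − U − V sinα = 1196·cos38.6° − 120 − 14·sin38.6° = 806.0 kN/m
Driving force T = W sinα + V cosα = 1196·sin38.6° + 14·cos38.6° = 757.1 kN/m
Resisting force R = c_j·L + N'·tanφ_j = 29·14.7 + 806.0·tan40.5° = 426.3 + 688.4 = 1114.7 kN/m
FS = R / T = 1114.7 / 757.1 = 1.472

FS = 1.47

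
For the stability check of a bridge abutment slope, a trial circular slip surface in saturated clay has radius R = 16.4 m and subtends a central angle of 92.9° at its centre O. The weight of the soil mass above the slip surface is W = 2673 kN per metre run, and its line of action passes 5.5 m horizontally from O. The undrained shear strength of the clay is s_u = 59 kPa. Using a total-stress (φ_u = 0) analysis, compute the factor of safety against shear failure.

Taking moments about the centre O, the resisting moment is provided by the undrained shear strength acting along the arc:
Arc length L_a = R·θ = 16.4·(92.9°·π/180) = 16.4·1.6214 = 26.59 m
M_R = s_u·L_a·R = 59·26.59·16.4 = 25729.6 kN·m/m
M_D = W·d = 2673·5.5 = 14701.5 kN·m/m
FS = M_R / M_D = 25729.6 / 14701.5 = 1.750

FS = 1.75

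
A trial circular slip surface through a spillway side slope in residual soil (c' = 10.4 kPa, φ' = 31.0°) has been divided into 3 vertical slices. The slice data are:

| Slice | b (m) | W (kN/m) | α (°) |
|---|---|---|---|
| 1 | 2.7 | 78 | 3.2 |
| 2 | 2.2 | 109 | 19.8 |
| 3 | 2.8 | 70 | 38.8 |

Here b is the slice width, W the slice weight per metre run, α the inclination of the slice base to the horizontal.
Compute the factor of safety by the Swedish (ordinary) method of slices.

Ordinary method of slices: FS = Σ[c'·Δl_i + (W_i cosα_i)·tanφ'] / Σ W_i sinα_i, with Δl_i = b_i / cosα_i.
Slice 1: Δl = 2.7/cos3.2° = 2.704 m; N'_1 = 78·cos3.2° = 77.9; c'Δl = 28.12; W sinα = 4.4
Slice 2: Δl = 2.2/cos19.8° = 2.338 m; N'_2 = 109·cos19.8° = 102.6; c'Δl = 24.32; W sinα = 36.9
Slice 3: Δl = 2.8/cos38.8° = 3.593 m; N'_3 = 70·cos38.8° = 54.6; c'Δl = 37.37; W sinα = 43.9
Σc'Δl = 89.8 kN/m; ΣN' = 235.0 kN/m; ΣW sinα = 85.1 kN/m
Resisting = 89.8 + 235.0·tan31.0° = 89.8 + 141.2 = 231.0 kN/m
FS = 231.0 / 85.1 = 2.713

FS = 2.71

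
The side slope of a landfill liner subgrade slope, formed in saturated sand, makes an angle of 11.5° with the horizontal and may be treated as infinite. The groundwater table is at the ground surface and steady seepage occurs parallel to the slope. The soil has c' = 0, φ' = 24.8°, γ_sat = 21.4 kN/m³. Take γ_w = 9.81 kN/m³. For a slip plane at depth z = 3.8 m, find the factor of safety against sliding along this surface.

With seepage parallel to the slope and the water table at the surface, the effective normal stress on the slip plane uses the buoyant unit weight γ' = γ_sat − γ_w while the driving shear stress uses γ_sat:
FS = [c' + γ' z cos²β tanφ'] / [γ_sat z sinβ cosβ]
(For c' = 0 this reduces to FS = (γ'/γ_sat)·tanφ'/tanβ.)
γ' = 21.4 − 9.81 = 11.59 kN/m³
Numerator = 0.0 + 11.59·3.8·cos²11.5°·tan24.8° = 0.0 + 11.59·3.8·0.9603·0.4621 = 19.541 kPa
Denominator = 21.4·3.8·sin11.5°·cos11.5° = 21.4·3.8·0.1994·0.9799 = 15.887 kPa
FS = 19.541 / 15.887 = 1.230

FS = 1.23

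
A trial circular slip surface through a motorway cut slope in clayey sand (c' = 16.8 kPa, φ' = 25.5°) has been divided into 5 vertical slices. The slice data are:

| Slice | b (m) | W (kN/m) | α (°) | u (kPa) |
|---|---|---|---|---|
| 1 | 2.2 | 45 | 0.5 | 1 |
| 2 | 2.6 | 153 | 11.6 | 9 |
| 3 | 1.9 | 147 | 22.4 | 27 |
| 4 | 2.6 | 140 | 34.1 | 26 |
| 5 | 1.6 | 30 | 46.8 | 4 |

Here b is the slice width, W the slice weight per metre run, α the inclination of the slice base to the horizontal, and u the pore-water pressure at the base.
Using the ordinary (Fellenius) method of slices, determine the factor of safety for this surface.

FS = 1.86

Ordinary method of slices: FS = Σ[c'·Δl_i + (W_i cosα_i − u_i·Δl_i)·tanφ'] / Σ W_i sinα_i, with Δl_i = b_i / cosα_i.
Slice 1: Δl = 2.2/cos0.5° = 2.200 m; N'_1 = 45·cos0.5° − 1·2.200 = 42.8; c'Δl = 36.96; W sinα = 0.4
Slice 2: Δl = 2.6/cos11.6° = 2.654 m; N'_2 = 153·cos11.6° − 9·2.654 = 126.0; c'Δl = 44.59; W sinα = 30.8
Slice 3: Δl = 1.9/cos22.4° = 2.055 m; N'_3 = 147·cos22.4° − 27·2.055 = 80.4; c'Δl = 34.53; W sinα = 56.0
Slice 4: Δl = 2.6/cos34.1° = 3.140 m; N'_4 = 140·cos34.1° − 26·3.140 = 34.3; c'Δl = 52.75; W sinα = 78.5
Slice 5: Δl = 1.6/cos46.8° = 2.337 m; N'_5 = 30·cos46.8° − 4·2.337 = 11.2; c'Δl = 39.27; W sinα = 21.9
Σc'Δl = 208.1 kN/m; ΣN' = 294.7 kN/m; ΣW sinα = 187.5 kN/m
Resisting = 208.1 + 294.7·tan25.5° = 208.1 + 140.6 = 348.7 kN/m
FS = 348.7 / 187.5 = 1.859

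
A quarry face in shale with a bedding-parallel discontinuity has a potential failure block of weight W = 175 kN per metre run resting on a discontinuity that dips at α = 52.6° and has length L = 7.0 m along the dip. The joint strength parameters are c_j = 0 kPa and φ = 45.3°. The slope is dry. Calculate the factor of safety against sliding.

FS = 0.77

Resolving the block weight along and normal to the plane and applying the Mohr–Coulomb strength on the joint:
N' = W cosα = 175·cos52.6° = 106.3 kN/m
Driving force T = W sinα = 175·sin52.6° = 139.0 kN/m
Resisting force R = c_j·L + N'·tanφ = 0·7.0 + 106.3·tan45.3° = 0.0 + 107.4 = 107.4 kN/m
FS = R / T = 107.4 / 139.0 = 0.773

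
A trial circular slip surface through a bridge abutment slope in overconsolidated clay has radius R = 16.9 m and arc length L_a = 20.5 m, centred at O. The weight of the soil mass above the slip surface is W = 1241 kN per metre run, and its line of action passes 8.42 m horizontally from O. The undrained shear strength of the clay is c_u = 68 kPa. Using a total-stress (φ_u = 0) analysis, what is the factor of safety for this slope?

Taking moments about the centre O, the resisting moment is provided by the undrained shear strength acting along the arc:
M_R = c_u·L_a·R = 68·20.50·16.9 = 23558.6 kN·m/m
M_D = W·d = 1241·8.42 = 10449.2 kN·m/m
FS = M_R / M_D = 23558.6 / 10449.2 = 2.255

FS = 2.25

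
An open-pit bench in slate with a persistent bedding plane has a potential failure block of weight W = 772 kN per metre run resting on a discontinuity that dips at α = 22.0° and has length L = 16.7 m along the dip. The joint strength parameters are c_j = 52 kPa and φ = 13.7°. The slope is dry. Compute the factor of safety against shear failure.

Resolving the block weight along and normal to the plane and applying the Mohr–Coulomb strength on the joint:
N' = W cosα = 772·cos22.0° = 715.8 kN/m
Driving force T = W sinα = 772·sin22.0° = 289.2 kN/m
Resisting force R = c_j·L + N'·tanφ = 52·16.7 + 715.8·tan13.7° = 868.4 + 174.5 = 1042.9 kN/m
FS = R / T = 1042.9 / 289.2 = 3.606

FS = 3.61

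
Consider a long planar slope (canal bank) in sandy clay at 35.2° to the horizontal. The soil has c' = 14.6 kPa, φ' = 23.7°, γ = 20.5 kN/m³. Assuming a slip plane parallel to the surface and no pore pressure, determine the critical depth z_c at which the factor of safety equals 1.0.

Setting FS = 1.00 in FS = [c' + γz cos²β tanφ'] / [γz sinβ cosβ] and solving for z:
z = c' / [γ cosβ (FS·sinβ − cosβ·tanφ')]
  = 14.6 / [20.5·cos35.2°·(1.00·sin35.2° − cos35.2°·tan23.7°)]
  = 14.6 / [20.5·0.8171·(1.00·0.5764 − 0.8171·0.4390)]
  = 14.6 / 3.6473 = 4.003 m

z_c = 4.00 m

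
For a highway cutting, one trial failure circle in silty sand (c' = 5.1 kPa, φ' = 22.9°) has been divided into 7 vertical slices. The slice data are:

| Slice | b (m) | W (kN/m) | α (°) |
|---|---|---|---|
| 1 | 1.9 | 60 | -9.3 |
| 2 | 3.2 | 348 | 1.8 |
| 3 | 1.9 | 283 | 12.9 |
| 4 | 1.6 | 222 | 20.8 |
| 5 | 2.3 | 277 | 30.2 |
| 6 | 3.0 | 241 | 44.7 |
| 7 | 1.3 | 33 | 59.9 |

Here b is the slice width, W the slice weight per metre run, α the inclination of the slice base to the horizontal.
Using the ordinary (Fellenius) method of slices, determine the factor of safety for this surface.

Ordinary method of slices: FS = Σ[c'·Δl_i + (W_i cosα_i)·tanφ'] / Σ W_i sinα_i, with Δl_i = b_i / cosα_i.
Slice 1: Δl = 1.9/cos(-9.3°) = 1.925 m; N'_1 = 60·cos(-9.3°) = 59.2; c'Δl = 9.82; W sinα = -9.7
Slice 2: Δl = 3.2/cos1.8° = 3.202 m; N'_2 = 348·cos1.8° = 347.8; c'Δl = 16.33; W sinα = 10.9
Slice 3: Δl = 1.9/cos12.9° = 1.949 m; N'_3 = 283·cos12.9° = 275.9; c'Δl = 9.94; W sinα = 63.2
Slice 4: Δl = 1.6/cos20.8° = 1.712 m; N'_4 = 222·cos20.8° = 207.5; c'Δl = 8.73; W sinα = 78.8
Slice 5: Δl = 2.3/cos30.2° = 2.661 m; N'_5 = 277·cos30.2° = 239.4; c'Δl = 13.57; W sinα = 139.3
Slice 6: Δl = 3.0/cos44.7° = 4.221 m; N'_6 = 241·cos44.7° = 171.3; c'Δl = 21.53; W sinα = 169.5
Slice 7: Δl = 1.3/cos59.9° = 2.592 m; N'_7 = 33·cos59.9° = 16.5; c'Δl = 13.22; W sinα = 28.5
Σc'Δl = 93.1 kN/m; ΣN' = 1317.7 kN/m; ΣW sinα = 480.7 kN/m
Resisting = 93.1 + 1317.7·tan22.9° = 93.1 + 556.6 = 649.7 kN/m
FS = 649.7 / 480.7 = 1.352

FS = 1.35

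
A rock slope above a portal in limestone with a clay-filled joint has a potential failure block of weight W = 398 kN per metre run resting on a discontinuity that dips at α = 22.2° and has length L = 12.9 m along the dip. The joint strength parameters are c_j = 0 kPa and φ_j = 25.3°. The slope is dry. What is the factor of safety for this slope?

FS = 1.16

Resolving the block weight along and normal to the plane and applying the Mohr–Coulomb strength on the joint:
N' = W cosα = 398·cos22.2° = 368.5 kN/m
Driving force T = W sinα = 398·sin22.2° = 150.4 kN/m
Resisting force R = c_j·L + N'·tanφ_j = 0·12.9 + 368.5·tan25.3° = 0.0 + 174.2 = 174.2 kN/m
FS = R / T = 174.2 / 150.4 = 1.158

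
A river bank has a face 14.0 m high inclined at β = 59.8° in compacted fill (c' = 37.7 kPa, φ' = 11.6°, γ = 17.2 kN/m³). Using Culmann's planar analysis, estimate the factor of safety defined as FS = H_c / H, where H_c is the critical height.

H_c = (4c'/γ) · sinβ cosφ' / [1 − cos(β − φ')]
    = (4·37.7/17.2) · sin59.8°·cos11.6° / [1 − cos48.2°]
    = 8.767 · 0.8466 / 0.3335 = 22.26 m
FS = H_c / H = 22.26 / 14.0 = 1.590

FS = 1.59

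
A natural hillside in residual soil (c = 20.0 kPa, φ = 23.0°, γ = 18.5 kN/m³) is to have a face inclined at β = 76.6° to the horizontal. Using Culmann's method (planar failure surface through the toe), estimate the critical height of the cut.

Culmann's analysis gives the critical failure plane at α_cr = (β + φ)/2 = (76.6 + 23.0)/2 = 49.8°, and the critical height
H_c = (4c/γ) · sinβ cosφ / [1 − cos(β − φ)]
    = (4·20.0/18.5) · sin76.6°·cos23.0° / [1 − cos(53.6°)]
    = 4.324 · 0.9728·0.9205 / [1 − 0.5934]
    = 4.324 · 0.8954 / 0.4066
    = 9.52 m

H_c = 9.52 m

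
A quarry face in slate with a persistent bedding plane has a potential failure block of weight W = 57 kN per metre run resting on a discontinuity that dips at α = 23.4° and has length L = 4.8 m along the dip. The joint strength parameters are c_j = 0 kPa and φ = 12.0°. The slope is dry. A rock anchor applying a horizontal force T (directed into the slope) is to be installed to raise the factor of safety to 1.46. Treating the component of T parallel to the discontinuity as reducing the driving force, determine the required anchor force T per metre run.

T = 15 kN/m

Resolving forces along and normal to the sliding plane, with the horizontal anchor force T adding T·sinα to the effective normal force and T·cosα acting up the plane against the driving force:
FS = [c_jL + (W cosα + T sinα) tanφ] / [W sinα − T cosα]
Without the anchor: N' = 52.3 kN/m, driving T_d = 22.6 kN/m, resisting R = 0·4.8 + 52.3·tan12.0° = 11.1 kN/m, FS = 0.49.
Setting FS = 1.46 and solving for T:
1.46·(22.6 − T cos23.4°) = 11.1 + T sin23.4°·tan12.0°
T·(sin23.4°·tan12.0° + 1.46·cos23.4°) = 1.46·22.6 − 11.1
T·(0.3971·0.2126 + 1.46·0.9178) = 33.1 − 11.1 = 21.9
T·1.4243 = 21.9
T = 15.4 kN/m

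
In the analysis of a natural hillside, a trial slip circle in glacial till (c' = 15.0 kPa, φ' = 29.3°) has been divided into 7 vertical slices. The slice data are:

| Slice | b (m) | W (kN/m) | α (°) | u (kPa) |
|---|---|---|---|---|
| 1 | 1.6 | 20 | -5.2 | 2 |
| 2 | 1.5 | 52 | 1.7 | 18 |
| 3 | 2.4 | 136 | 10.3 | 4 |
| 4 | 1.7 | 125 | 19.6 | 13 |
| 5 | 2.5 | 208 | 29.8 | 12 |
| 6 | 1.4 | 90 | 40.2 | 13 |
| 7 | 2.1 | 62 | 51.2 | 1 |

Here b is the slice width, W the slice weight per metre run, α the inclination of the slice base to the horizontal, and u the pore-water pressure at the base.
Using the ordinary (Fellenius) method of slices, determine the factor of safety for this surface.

Ordinary method of slices: FS = Σ[c'·Δl_i + (W_i cosα_i − u_i·Δl_i)·tanφ'] / Σ W_i sinα_i, with Δl_i = b_i / cosα_i.
Slice 1: Δl = 1.6/cos(-5.2°) = 1.607 m; N'_1 = 20·cos(-5.2°) − 2·1.607 = 16.7; c'Δl = 24.10; W sinα = -1.8
Slice 2: Δl = 1.5/cos1.7° = 1.501 m; N'_2 = 52·cos1.7° − 18·1.501 = 25.0; c'Δl = 22.51; W sinα = 1.5
Slice 3: Δl = 2.4/cos10.3° = 2.439 m; N'_3 = 136·cos10.3° − 4·2.439 = 124.1; c'Δl = 36.59; W sinα = 24.3
Slice 4: Δl = 1.7/cos19.6° = 1.805 m; N'_4 = 125·cos19.6° − 13·1.805 = 94.3; c'Δl = 27.07; W sinα = 41.9
Slice 5: Δl = 2.5/cos29.8° = 2.881 m; N'_5 = 208·cos29.8° − 12·2.881 = 145.9; c'Δl = 43.21; W sinα = 103.4
Slice 6: Δl = 1.4/cos40.2° = 1.833 m; N'_6 = 90·cos40.2° − 13·1.833 = 44.9; c'Δl = 27.49; W sinα = 58.1
Slice 7: Δl = 2.1/cos51.2° = 3.351 m; N'_7 = 62·cos51.2° − 1·3.351 = 35.5; c'Δl = 50.27; W sinα = 48.3
Σc'Δl = 231.2 kN/m; ΣN' = 486.4 kN/m; ΣW sinα = 275.8 kN/m
Resisting = 231.2 + 486.4·tan29.3° = 231.2 + 272.9 = 504.2 kN/m
FS = 504.2 / 275.8 = 1.828

FS = 1.83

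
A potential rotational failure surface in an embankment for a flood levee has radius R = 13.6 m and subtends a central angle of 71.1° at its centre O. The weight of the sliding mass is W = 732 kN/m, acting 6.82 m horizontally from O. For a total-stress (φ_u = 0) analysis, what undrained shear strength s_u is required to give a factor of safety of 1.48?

FS = s_u·L_a·R / (W·d), so s_u = FS·W·d / (L_a·R).
Arc length L_a = R·θ = 13.6·(71.1°·π/180) = 13.6·1.2409 = 16.88 m
s_u = 1.48·732·6.82 / (16.88·13.6) = 7388.5 / 229.52 = 32.19 kPa

s_u = 32.2 kPa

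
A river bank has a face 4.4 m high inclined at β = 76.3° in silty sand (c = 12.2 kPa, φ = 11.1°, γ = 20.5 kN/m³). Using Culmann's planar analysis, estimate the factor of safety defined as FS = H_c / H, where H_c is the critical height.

H_c = (4c/γ) · sinβ cosφ / [1 − cos(β − φ)]
    = (4·12.2/20.5) · sin76.3°·cos11.1° / [1 − cos65.2°]
    = 2.380 · 0.9534 / 0.5805 = 3.91 m
FS = H_c / H = 3.91 / 4.4 = 0.888

FS = 0.89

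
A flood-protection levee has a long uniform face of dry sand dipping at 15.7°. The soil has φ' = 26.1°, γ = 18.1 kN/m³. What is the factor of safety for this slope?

FS = 1.74

For a dry cohesionless infinite slope the factor of safety is FS = tanφ' / tanβ.
FS = tan26.1° / tan15.7° = 0.4899 / 0.2811 = 1.743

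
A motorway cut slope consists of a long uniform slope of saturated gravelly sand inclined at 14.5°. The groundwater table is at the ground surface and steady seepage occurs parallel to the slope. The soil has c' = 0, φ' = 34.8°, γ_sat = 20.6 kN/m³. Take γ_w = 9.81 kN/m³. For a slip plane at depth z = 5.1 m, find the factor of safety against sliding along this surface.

With seepage parallel to the slope and the water table at the surface, the effective normal stress on the slip plane uses the buoyant unit weight γ' = γ_sat − γ_w while the driving shear stress uses γ_sat:
FS = [c' + γ' z cos²β tanφ'] / [γ_sat z sinβ cosβ]
(For c' = 0 this reduces to FS = (γ'/γ_sat)·tanφ'/tanβ.)
γ' = 20.6 − 9.81 = 10.79 kN/m³
Numerator = 0.0 + 10.79·5.1·cos²14.5°·tan34.8° = 0.0 + 10.79·5.1·0.9373·0.6950 = 35.848 kPa
Denominator = 20.6·5.1·sin14.5°·cos14.5° = 20.6·5.1·0.2504·0.9681 = 25.467 kPa
FS = 35.848 / 25.467 = 1.408

FS = 1.41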